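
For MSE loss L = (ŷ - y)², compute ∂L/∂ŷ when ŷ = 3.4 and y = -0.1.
∂L/∂ŷ = 7.0

∂L/∂ŷ = 2(ŷ - y) = 2(3.4 - -0.1) = 2(3.5) = 7.0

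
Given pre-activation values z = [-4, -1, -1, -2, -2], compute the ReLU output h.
h = [0, 0, 0, 0, 0]

ReLU applied element-wise: max(0,-4)=0, max(0,-1)=0, max(0,-1)=0, max(0,-2)=0, max(0,-2)=0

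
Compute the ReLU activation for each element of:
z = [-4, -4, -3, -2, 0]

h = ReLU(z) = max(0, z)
h = [0, 0, 0, 0, 0]

ReLU applied element-wise: max(0,-4)=0, max(0,-4)=0, max(0,-3)=0, max(0,-2)=0, max(0,0)=0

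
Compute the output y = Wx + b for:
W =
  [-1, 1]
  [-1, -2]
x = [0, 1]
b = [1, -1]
y = [2, -3]

Wx = [-1×0 + 1×1, -1×0 + -2×1]
   = [1, -2]
y = Wx + b = [1 + 1, -2 + -1] = [2, -3]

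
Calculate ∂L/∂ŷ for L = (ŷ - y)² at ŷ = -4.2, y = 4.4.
∂L/∂ŷ = -17.2

∂L/∂ŷ = 2(ŷ - y) = 2(-4.2 - 4.4) = 2(-8.6) = -17.2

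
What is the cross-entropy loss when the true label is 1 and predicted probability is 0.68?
L = 0.3857

L = -1·log(0.68) - 0·log(0.32) = -log(0.68) = 0.3857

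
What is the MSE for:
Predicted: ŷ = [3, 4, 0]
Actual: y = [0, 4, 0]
MSE = 3

MSE = (1/3)((3-0)² + (4-4)² + (0-0)²) = (1/3)(9 + 0 + 0) = 3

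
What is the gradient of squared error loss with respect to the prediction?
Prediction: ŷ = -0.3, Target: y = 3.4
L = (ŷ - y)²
∂L/∂ŷ = -7.4

∂L/∂ŷ = 2(ŷ - y) = 2(-0.3 - 3.4) = 2(-3.7) = -7.4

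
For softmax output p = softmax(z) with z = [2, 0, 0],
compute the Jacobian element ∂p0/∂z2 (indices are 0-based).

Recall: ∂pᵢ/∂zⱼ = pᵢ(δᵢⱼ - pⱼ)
∂p0/∂z2 = -0.08382

p = softmax(z) = [0.787, 0.1065, 0.1065]
p0 = 0.787, p2 = 0.1065

∂p0/∂z2 = -p0 × p2 = -0.787 × 0.1065 = -0.08382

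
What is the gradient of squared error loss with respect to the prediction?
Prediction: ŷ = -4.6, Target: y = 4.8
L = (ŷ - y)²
∂L/∂ŷ = -18.8

∂L/∂ŷ = 2(ŷ - y) = 2(-4.6 - 4.8) = 2(-9.4) = -18.8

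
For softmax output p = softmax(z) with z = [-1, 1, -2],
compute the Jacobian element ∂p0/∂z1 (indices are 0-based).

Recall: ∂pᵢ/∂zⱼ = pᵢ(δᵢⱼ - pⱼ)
∂p0/∂z1 = -0.09636

p = softmax(z) = [0.1142, 0.8438, 0.04201]
p0 = 0.1142, p1 = 0.8438

∂p0/∂z1 = -p0 × p1 = -0.1142 × 0.8438 = -0.09636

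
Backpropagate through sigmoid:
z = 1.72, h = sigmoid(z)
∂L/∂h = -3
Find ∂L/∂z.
∂L/∂z = -0.3864

σ(1.72) = 0.8481
σ'(1.72) = σ(1.72)(1 - σ(1.72)) = 0.8481 × 0.1519 = 0.1288
∂L/∂z = ∂L/∂h · σ'(z) = -3 × 0.1288 = -0.3864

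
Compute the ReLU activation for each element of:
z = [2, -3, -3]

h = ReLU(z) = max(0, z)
h = [2, 0, 0]

ReLU applied element-wise: max(0,2)=2, max(0,-3)=0, max(0,-3)=0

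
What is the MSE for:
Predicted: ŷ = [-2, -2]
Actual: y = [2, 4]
MSE = 26

MSE = (1/2)((-2-2)² + (-2-4)²) = (1/2)(16 + 36) = 26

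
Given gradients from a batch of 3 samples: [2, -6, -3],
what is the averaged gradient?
Average gradient = -2.333

Average = (1/3)(2 + -6 + -3) = -7/3 = -2.333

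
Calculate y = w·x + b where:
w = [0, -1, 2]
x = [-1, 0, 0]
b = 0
y = 0

y = (0)(-1) + (-1)(0) + (2)(0) + 0 = 0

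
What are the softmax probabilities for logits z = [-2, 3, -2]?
p = [0.0066, 0.9867, 0.0066]

exp(z) = [0.1353, 20.09, 0.1353]
Sum = 20.36
p = [0.0066, 0.9867, 0.0066]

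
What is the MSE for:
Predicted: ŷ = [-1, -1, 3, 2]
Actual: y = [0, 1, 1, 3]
MSE = 2.5

MSE = (1/4)((-1-0)² + (-1-1)² + (3-1)² + (2-3)²) = (1/4)(1 + 4 + 4 + 1) = 2.5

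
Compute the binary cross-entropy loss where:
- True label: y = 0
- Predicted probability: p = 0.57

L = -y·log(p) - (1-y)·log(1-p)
L = 0.844

L = -0·log(0.57) - 1·log(0.43) = -log(0.43) = 0.844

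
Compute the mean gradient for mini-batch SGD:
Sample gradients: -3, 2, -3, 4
Average gradient = 0

Average = (1/4)(-3 + 2 + -3 + 4) = 0/4 = 0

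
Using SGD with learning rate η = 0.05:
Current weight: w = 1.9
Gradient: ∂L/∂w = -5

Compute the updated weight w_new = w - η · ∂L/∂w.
w_new = 2.15

w_new = w - η·∂L/∂w = 1.9 - 0.05×(-5) = 1.9 - (-0.25) = 2.15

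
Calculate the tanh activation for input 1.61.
0.9232

tanh(1.61) = (e^(1.61) - e^(-1.61))/(e^(1.61) + e^(-1.61)) = 0.9232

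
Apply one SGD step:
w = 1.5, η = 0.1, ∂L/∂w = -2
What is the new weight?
w_new = 1.7

w_new = w - η·∂L/∂w = 1.5 - 0.1×(-2) = 1.5 - (-0.2) = 1.7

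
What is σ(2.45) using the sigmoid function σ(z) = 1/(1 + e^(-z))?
0.9206

sigmoid(2.45) = 1/(1 + e^(-2.45)) = 1/(1 + 0.08629) = 0.9206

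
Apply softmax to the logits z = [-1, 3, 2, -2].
p = [0.0131, 0.7179, 0.2641, 0.0048]

exp(z) = [0.3679, 20.09, 7.389, 0.1353]
Sum = 27.98
p = [0.0131, 0.7179, 0.2641, 0.0048]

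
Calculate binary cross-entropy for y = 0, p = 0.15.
L = 0.1625

L = -0·log(0.15) - 1·log(0.85) = -log(0.85) = 0.1625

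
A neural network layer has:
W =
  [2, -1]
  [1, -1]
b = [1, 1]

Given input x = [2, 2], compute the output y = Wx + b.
y = [3, 1]

Wx = [2×2 + -1×2, 1×2 + -1×2]
   = [2, 0]
y = Wx + b = [2 + 1, 0 + 1] = [3, 1]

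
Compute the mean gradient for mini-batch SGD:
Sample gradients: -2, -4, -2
Average gradient = -2.667

Average = (1/3)(-2 + -4 + -2) = -8/3 = -2.667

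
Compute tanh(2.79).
0.9925

tanh(2.79) = (e^(2.79) - e^(-2.79))/(e^(2.79) + e^(-2.79)) = 0.9925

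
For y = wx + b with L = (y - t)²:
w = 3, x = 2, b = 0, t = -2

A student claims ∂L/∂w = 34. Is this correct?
Incorrect

y = (3)(2) + 0 = 6
∂L/∂y = 2(y - t) = 2(6 - -2) = 16
∂y/∂w = x = 2
∂L/∂w = 16 × 2 = 32

Claimed value: 34
Incorrect: The correct gradient is 32.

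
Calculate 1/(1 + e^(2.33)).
0.08867

sigmoid(-2.33) = 1/(1 + e^(2.33)) = 1/(1 + 10.28) = 0.08867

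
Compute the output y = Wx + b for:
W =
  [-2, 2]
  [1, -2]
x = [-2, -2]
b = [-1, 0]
y = [-1, 2]

Wx = [-2×-2 + 2×-2, 1×-2 + -2×-2]
   = [0, 2]
y = Wx + b = [0 + -1, 2 + 0] = [-1, 2]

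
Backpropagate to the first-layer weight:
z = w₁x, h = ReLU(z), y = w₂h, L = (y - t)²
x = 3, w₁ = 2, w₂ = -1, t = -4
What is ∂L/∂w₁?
∂L/∂w₁ = 12

Forward pass:
z = w₁x = 2×3 = 6
h = ReLU(6) = 6
y = w₂h = -1×6 = -6

Backward pass:
∂L/∂y = 2(y - t) = 2(-6 - -4) = -4
∂y/∂h = w₂ = -1
∂h/∂z = 1 (ReLU derivative)
∂z/∂w₁ = x = 3

∂L/∂w₁ = -4 × -1 × 1 × 3 = 12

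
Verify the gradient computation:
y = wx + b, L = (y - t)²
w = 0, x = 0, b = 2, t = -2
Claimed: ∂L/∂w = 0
Correct

y = (0)(0) + 2 = 2
∂L/∂y = 2(y - t) = 2(2 - -2) = 8
∂y/∂w = x = 0
∂L/∂w = 8 × 0 = 0

Claimed value: 0
Correct: The correct gradient is 0.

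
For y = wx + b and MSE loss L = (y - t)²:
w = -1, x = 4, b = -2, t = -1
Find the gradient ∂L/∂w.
∂L/∂w = -40

y = wx + b = (-1)(4) + -2 = -6
∂L/∂y = 2(y - t) = 2(-6 - -1) = -10
∂y/∂w = x = 4
∂L/∂w = ∂L/∂y · ∂y/∂w = -10 × 4 = -40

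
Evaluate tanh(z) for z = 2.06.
0.968

tanh(2.06) = (e^(2.06) - e^(-2.06))/(e^(2.06) + e^(-2.06)) = 0.968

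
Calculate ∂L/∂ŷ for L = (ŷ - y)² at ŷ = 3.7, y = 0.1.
∂L/∂ŷ = 7.2

∂L/∂ŷ = 2(ŷ - y) = 2(3.7 - 0.1) = 2(3.6) = 7.2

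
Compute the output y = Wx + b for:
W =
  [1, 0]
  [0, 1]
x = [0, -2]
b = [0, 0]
y = [0, -2]

Wx = [1×0 + 0×-2, 0×0 + 1×-2]
   = [0, -2]
y = Wx + b = [0 + 0, -2 + 0] = [0, -2]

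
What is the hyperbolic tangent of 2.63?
0.9897

tanh(2.63) = (e^(2.63) - e^(-2.63))/(e^(2.63) + e^(-2.63)) = 0.9897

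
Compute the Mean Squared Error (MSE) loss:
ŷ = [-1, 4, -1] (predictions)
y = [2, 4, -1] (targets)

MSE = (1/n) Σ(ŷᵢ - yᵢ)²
MSE = 3

MSE = (1/3)((-1-2)² + (4-4)² + (-1--1)²) = (1/3)(9 + 0 + 0) = 3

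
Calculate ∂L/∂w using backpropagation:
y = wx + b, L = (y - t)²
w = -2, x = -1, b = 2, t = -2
∂L/∂w = -12

y = wx + b = (-2)(-1) + 2 = 4
∂L/∂y = 2(y - t) = 2(4 - -2) = 12
∂y/∂w = x = -1
∂L/∂w = ∂L/∂y · ∂y/∂w = 12 × -1 = -12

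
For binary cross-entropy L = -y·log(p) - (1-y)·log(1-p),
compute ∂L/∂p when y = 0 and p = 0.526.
∂L/∂p = 2.11

∂L/∂p = -y/p + (1-y)/(1-p) = 0 + 1/0.474 = 2.11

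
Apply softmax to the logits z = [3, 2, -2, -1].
p = [0.7179, 0.2641, 0.0048, 0.0131]

exp(z) = [20.09, 7.389, 0.1353, 0.3679]
Sum = 27.98
p = [0.7179, 0.2641, 0.0048, 0.0131]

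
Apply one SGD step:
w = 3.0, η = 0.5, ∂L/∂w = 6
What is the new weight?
w_new = 0

w_new = w - η·∂L/∂w = 3.0 - 0.5×(6) = 3.0 - (3) = 0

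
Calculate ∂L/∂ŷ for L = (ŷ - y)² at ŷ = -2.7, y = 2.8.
∂L/∂ŷ = -11.0

∂L/∂ŷ = 2(ŷ - y) = 2(-2.7 - 2.8) = 2(-5.5) = -11.0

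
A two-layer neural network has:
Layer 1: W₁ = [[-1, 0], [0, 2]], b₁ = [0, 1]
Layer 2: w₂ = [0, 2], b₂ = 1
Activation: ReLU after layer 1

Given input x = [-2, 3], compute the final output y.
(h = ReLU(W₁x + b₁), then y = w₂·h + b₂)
y = 15

Layer 1 pre-activation: z₁ = [2, 7]
After ReLU: h = [2, 7]
Layer 2 output: y = 0×2 + 2×7 + 1 = 15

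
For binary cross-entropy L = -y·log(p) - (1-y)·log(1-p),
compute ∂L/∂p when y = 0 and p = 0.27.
∂L/∂p = 1.37

∂L/∂p = -y/p + (1-y)/(1-p) = 0 + 1/0.73 = 1.37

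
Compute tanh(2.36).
0.9823

tanh(2.36) = (e^(2.36) - e^(-2.36))/(e^(2.36) + e^(-2.36)) = 0.9823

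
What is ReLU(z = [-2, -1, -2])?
h = [0, 0, 0]

ReLU applied element-wise: max(0,-2)=0, max(0,-1)=0, max(0,-2)=0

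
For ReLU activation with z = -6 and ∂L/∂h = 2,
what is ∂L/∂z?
∂L/∂z = 0

h = ReLU(-6) = 0
Since z < 0: ∂h/∂z = 0
∂L/∂z = ∂L/∂h · ∂h/∂z = 2 × 0 = 0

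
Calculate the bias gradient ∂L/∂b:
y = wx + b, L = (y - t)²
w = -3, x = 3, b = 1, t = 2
∂L/∂b = -20

y = wx + b = (-3)(3) + 1 = -8
∂L/∂y = 2(y - t) = 2(-8 - 2) = -20
∂y/∂b = 1
∂L/∂b = ∂L/∂y · ∂y/∂b = -20 × 1 = -20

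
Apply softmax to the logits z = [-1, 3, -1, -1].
p = [0.0174, 0.9479, 0.0174, 0.0174]

exp(z) = [0.3679, 20.09, 0.3679, 0.3679]
Sum = 21.19
p = [0.0174, 0.9479, 0.0174, 0.0174]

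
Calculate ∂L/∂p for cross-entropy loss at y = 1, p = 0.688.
∂L/∂p = -1.453

∂L/∂p = -y/p + (1-y)/(1-p) = -1/0.688 + 0 = -1.453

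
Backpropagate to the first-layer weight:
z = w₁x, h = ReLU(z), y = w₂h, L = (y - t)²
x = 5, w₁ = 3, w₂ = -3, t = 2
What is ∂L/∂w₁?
∂L/∂w₁ = 1410

Forward pass:
z = w₁x = 3×5 = 15
h = ReLU(15) = 15
y = w₂h = -3×15 = -45

Backward pass:
∂L/∂y = 2(y - t) = 2(-45 - 2) = -94
∂y/∂h = w₂ = -3
∂h/∂z = 1 (ReLU derivative)
∂z/∂w₁ = x = 5

∂L/∂w₁ = -94 × -3 × 1 × 5 = 1410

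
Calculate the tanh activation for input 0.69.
0.598

tanh(0.69) = (e^(0.69) - e^(-0.69))/(e^(0.69) + e^(-0.69)) = 0.598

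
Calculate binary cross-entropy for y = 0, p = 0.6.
L = 0.9163

L = -0·log(0.6) - 1·log(0.4) = -log(0.4) = 0.9163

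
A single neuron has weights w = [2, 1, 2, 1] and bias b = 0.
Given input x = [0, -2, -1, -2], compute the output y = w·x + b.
y = -6

y = (2)(0) + (1)(-2) + (2)(-1) + (1)(-2) + 0 = -6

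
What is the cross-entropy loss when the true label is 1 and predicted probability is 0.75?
L = 0.2877

L = -1·log(0.75) - 0·log(0.25) = -log(0.75) = 0.2877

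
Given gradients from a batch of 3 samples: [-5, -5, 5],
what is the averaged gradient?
Average gradient = -1.667

Average = (1/3)(-5 + -5 + 5) = -5/3 = -1.667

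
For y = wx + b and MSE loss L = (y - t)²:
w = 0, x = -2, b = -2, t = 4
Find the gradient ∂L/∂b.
∂L/∂b = -12

y = wx + b = (0)(-2) + -2 = -2
∂L/∂y = 2(y - t) = 2(-2 - 4) = -12
∂y/∂b = 1
∂L/∂b = ∂L/∂y · ∂y/∂b = -12 × 1 = -12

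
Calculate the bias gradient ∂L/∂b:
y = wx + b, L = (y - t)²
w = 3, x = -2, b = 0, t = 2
∂L/∂b = -16

y = wx + b = (3)(-2) + 0 = -6
∂L/∂y = 2(y - t) = 2(-6 - 2) = -16
∂y/∂b = 1
∂L/∂b = ∂L/∂y · ∂y/∂b = -16 × 1 = -16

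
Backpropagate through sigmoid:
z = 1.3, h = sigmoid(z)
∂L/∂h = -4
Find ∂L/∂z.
∂L/∂z = -0.6732

σ(1.3) = 0.7858
σ'(1.3) = σ(1.3)(1 - σ(1.3)) = 0.7858 × 0.2142 = 0.1683
∂L/∂z = ∂L/∂h · σ'(z) = -4 × 0.1683 = -0.6732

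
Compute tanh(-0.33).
-0.3185

tanh(-0.33) = (e^(-0.33) - e^(0.33))/(e^(-0.33) + e^(0.33)) = -0.3185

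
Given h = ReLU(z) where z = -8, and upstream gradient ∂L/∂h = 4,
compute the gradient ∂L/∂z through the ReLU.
∂L/∂z = 0

h = ReLU(-8) = 0
Since z < 0: ∂h/∂z = 0
∂L/∂z = ∂L/∂h · ∂h/∂z = 4 × 0 = 0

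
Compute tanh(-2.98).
-0.9949

tanh(-2.98) = (e^(-2.98) - e^(2.98))/(e^(-2.98) + e^(2.98)) = -0.9949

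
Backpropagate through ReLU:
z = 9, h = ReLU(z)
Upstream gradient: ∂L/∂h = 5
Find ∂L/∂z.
∂L/∂z = 5

h = ReLU(9) = 9
Since z > 0: ∂h/∂z = 1
∂L/∂z = ∂L/∂h · ∂h/∂z = 5 × 1 = 5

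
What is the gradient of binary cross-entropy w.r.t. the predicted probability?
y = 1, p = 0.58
∂L/∂p = -1.724

∂L/∂p = -y/p + (1-y)/(1-p) = -1/0.58 + 0 = -1.724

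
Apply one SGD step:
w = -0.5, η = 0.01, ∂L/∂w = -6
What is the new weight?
w_new = -0.44

w_new = w - η·∂L/∂w = -0.5 - 0.01×(-6) = -0.5 - (-0.06) = -0.44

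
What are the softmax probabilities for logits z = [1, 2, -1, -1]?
p = [0.2507, 0.6815, 0.0339, 0.0339]

exp(z) = [2.718, 7.389, 0.3679, 0.3679]
Sum = 10.84
p = [0.2507, 0.6815, 0.0339, 0.0339]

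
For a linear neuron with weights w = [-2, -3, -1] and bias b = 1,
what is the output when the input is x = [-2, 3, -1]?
y = -3

y = (-2)(-2) + (-3)(3) + (-1)(-1) + 1 = -3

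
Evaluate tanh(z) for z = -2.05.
-0.9674

tanh(-2.05) = (e^(-2.05) - e^(2.05))/(e^(-2.05) + e^(2.05)) = -0.9674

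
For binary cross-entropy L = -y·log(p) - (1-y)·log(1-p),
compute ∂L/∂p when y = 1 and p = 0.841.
∂L/∂p = -1.189

∂L/∂p = -y/p + (1-y)/(1-p) = -1/0.841 + 0 = -1.189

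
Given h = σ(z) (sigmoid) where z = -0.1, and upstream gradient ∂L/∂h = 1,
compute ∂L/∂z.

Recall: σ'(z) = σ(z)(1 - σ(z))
∂L/∂z = 0.2494

σ(-0.1) = 0.475
σ'(-0.1) = σ(-0.1)(1 - σ(-0.1)) = 0.475 × 0.525 = 0.2494
∂L/∂z = ∂L/∂h · σ'(z) = 1 × 0.2494 = 0.2494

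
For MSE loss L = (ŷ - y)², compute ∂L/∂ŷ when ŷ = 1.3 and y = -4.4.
∂L/∂ŷ = 11.4

∂L/∂ŷ = 2(ŷ - y) = 2(1.3 - -4.4) = 2(5.7) = 11.4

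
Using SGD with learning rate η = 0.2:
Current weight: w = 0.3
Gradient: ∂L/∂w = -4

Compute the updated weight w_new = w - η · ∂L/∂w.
w_new = 1.1

w_new = w - η·∂L/∂w = 0.3 - 0.2×(-4) = 0.3 - (-0.8) = 1.1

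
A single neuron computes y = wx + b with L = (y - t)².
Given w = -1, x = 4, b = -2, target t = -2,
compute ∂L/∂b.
∂L/∂b = -8

y = wx + b = (-1)(4) + -2 = -6
∂L/∂y = 2(y - t) = 2(-6 - -2) = -8
∂y/∂b = 1
∂L/∂b = ∂L/∂y · ∂y/∂b = -8 × 1 = -8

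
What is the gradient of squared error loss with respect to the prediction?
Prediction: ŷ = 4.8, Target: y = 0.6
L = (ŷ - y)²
∂L/∂ŷ = 8.4

∂L/∂ŷ = 2(ŷ - y) = 2(4.8 - 0.6) = 2(4.2) = 8.4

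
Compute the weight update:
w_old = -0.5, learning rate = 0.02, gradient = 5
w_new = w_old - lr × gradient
w_new = -0.6

w_new = w - η·∂L/∂w = -0.5 - 0.02×(5) = -0.5 - (0.1) = -0.6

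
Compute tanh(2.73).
0.9915

tanh(2.73) = (e^(2.73) - e^(-2.73))/(e^(2.73) + e^(-2.73)) = 0.9915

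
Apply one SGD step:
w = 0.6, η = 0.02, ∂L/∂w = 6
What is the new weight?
w_new = 0.48

w_new = w - η·∂L/∂w = 0.6 - 0.02×(6) = 0.6 - (0.12) = 0.48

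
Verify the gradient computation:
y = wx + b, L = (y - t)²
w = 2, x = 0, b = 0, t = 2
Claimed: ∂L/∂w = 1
Incorrect

y = (2)(0) + 0 = 0
∂L/∂y = 2(y - t) = 2(0 - 2) = -4
∂y/∂w = x = 0
∂L/∂w = -4 × 0 = 0

Claimed value: 1
Incorrect: The correct gradient is 0.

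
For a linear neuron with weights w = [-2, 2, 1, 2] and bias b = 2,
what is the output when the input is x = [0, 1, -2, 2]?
y = 6

y = (-2)(0) + (2)(1) + (1)(-2) + (2)(2) + 2 = 6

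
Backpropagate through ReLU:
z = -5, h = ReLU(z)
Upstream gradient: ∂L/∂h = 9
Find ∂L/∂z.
∂L/∂z = 0

h = ReLU(-5) = 0
Since z < 0: ∂h/∂z = 0
∂L/∂z = ∂L/∂h · ∂h/∂z = 9 × 0 = 0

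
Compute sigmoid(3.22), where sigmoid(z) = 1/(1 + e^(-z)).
0.9616

sigmoid(3.22) = 1/(1 + e^(-3.22)) = 1/(1 + 0.03996) = 0.9616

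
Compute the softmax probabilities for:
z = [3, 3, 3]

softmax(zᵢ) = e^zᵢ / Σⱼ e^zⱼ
p = [0.3333, 0.3333, 0.3333]

exp(z) = [20.09, 20.09, 20.09]
Sum = 60.26
p = [0.3333, 0.3333, 0.3333]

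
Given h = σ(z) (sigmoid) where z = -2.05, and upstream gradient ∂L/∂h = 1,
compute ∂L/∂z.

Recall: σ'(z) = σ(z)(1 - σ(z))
∂L/∂z = 0.101

σ(-2.05) = 0.1141
σ'(-2.05) = σ(-2.05)(1 - σ(-2.05)) = 0.1141 × 0.8859 = 0.101
∂L/∂z = ∂L/∂h · σ'(z) = 1 × 0.101 = 0.101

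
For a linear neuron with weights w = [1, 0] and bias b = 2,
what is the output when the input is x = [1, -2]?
y = 3

y = (1)(1) + (0)(-2) + 2 = 3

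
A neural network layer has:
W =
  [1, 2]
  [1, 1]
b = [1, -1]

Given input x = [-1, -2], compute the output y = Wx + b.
y = [-4, -4]

Wx = [1×-1 + 2×-2, 1×-1 + 1×-2]
   = [-5, -3]
y = Wx + b = [-5 + 1, -3 + -1] = [-4, -4]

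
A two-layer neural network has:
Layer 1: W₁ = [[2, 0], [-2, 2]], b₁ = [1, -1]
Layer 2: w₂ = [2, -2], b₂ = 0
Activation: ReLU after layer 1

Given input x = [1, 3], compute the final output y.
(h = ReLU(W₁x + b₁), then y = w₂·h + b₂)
y = 0

Layer 1 pre-activation: z₁ = [3, 3]
After ReLU: h = [3, 3]
Layer 2 output: y = 2×3 + -2×3 + 0 = 0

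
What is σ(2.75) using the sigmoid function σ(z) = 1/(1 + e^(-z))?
0.9399

sigmoid(2.75) = 1/(1 + e^(-2.75)) = 1/(1 + 0.06393) = 0.9399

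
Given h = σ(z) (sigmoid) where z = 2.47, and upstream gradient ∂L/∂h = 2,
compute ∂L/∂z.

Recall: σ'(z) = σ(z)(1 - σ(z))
∂L/∂z = 0.1438

σ(2.47) = 0.922
σ'(2.47) = σ(2.47)(1 - σ(2.47)) = 0.922 × 0.07799 = 0.07191
∂L/∂z = ∂L/∂h · σ'(z) = 2 × 0.07191 = 0.1438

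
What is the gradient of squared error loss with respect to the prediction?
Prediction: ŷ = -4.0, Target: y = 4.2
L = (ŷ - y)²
∂L/∂ŷ = -16.4

∂L/∂ŷ = 2(ŷ - y) = 2(-4.0 - 4.2) = 2(-8.2) = -16.4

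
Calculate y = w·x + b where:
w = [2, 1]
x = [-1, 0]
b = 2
y = 0

y = (2)(-1) + (1)(0) + 2 = 0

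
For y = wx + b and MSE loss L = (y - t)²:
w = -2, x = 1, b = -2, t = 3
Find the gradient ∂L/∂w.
∂L/∂w = -14

y = wx + b = (-2)(1) + -2 = -4
∂L/∂y = 2(y - t) = 2(-4 - 3) = -14
∂y/∂w = x = 1
∂L/∂w = ∂L/∂y · ∂y/∂w = -14 × 1 = -14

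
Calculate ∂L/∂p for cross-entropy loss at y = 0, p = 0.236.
∂L/∂p = 1.309

∂L/∂p = -y/p + (1-y)/(1-p) = 0 + 1/0.764 = 1.309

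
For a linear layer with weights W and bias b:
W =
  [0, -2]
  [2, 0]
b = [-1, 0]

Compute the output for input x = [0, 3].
y = [-7, 0]

Wx = [0×0 + -2×3, 2×0 + 0×3]
   = [-6, 0]
y = Wx + b = [-6 + -1, 0 + 0] = [-7, 0]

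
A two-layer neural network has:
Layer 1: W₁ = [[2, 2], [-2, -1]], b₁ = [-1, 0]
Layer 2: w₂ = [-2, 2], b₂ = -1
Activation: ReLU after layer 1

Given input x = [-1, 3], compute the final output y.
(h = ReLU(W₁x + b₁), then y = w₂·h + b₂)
y = -7

Layer 1 pre-activation: z₁ = [3, -1]
After ReLU: h = [3, 0]
Layer 2 output: y = -2×3 + 2×0 + -1 = -7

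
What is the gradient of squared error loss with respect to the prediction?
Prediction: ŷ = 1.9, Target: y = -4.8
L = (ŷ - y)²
∂L/∂ŷ = 13.4

∂L/∂ŷ = 2(ŷ - y) = 2(1.9 - -4.8) = 2(6.7) = 13.4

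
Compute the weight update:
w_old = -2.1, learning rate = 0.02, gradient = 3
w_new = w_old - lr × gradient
w_new = -2.16

w_new = w - η·∂L/∂w = -2.1 - 0.02×(3) = -2.1 - (0.06) = -2.16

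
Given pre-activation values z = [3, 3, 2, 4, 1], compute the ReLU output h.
h = [3, 3, 2, 4, 1]

ReLU applied element-wise: max(0,3)=3, max(0,3)=3, max(0,2)=2, max(0,4)=4, max(0,1)=1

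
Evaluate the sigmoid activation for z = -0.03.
0.4925

sigmoid(-0.03) = 1/(1 + e^(0.03)) = 1/(1 + 1.03) = 0.4925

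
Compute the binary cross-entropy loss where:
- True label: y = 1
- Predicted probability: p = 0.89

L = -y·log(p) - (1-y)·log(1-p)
L = 0.1165

L = -1·log(0.89) - 0·log(0.11) = -log(0.89) = 0.1165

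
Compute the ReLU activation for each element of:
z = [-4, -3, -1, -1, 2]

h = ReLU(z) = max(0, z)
h = [0, 0, 0, 0, 2]

ReLU applied element-wise: max(0,-4)=0, max(0,-3)=0, max(0,-1)=0, max(0,-1)=0, max(0,2)=2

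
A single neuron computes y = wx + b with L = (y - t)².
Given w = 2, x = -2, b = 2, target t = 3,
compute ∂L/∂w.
∂L/∂w = 20

y = wx + b = (2)(-2) + 2 = -2
∂L/∂y = 2(y - t) = 2(-2 - 3) = -10
∂y/∂w = x = -2
∂L/∂w = ∂L/∂y · ∂y/∂w = -10 × -2 = 20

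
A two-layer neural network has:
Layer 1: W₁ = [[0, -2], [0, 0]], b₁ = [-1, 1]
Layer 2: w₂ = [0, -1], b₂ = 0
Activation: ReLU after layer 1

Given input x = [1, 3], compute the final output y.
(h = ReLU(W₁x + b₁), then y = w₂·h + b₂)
y = -1

Layer 1 pre-activation: z₁ = [-7, 1]
After ReLU: h = [0, 1]
Layer 2 output: y = 0×0 + -1×1 + 0 = -1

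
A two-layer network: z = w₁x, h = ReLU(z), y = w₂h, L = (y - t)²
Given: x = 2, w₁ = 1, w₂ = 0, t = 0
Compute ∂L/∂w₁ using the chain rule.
∂L/∂w₁ = 0

Forward pass:
z = w₁x = 1×2 = 2
h = ReLU(2) = 2
y = w₂h = 0×2 = 0

Backward pass:
∂L/∂y = 2(y - t) = 2(0 - 0) = 0
∂y/∂h = w₂ = 0
∂h/∂z = 1 (ReLU derivative)
∂z/∂w₁ = x = 2

∂L/∂w₁ = 0 × 0 × 1 × 2 = 0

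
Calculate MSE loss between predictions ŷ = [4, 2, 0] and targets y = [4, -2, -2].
MSE = 6.667

MSE = (1/3)((4-4)² + (2--2)² + (0--2)²) = (1/3)(0 + 16 + 4) = 6.667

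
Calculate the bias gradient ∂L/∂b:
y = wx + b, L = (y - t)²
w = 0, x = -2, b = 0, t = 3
∂L/∂b = -6

y = wx + b = (0)(-2) + 0 = 0
∂L/∂y = 2(y - t) = 2(0 - 3) = -6
∂y/∂b = 1
∂L/∂b = ∂L/∂y · ∂y/∂b = -6 × 1 = -6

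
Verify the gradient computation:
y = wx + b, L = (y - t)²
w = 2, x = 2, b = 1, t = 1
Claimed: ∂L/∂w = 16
Correct

y = (2)(2) + 1 = 5
∂L/∂y = 2(y - t) = 2(5 - 1) = 8
∂y/∂w = x = 2
∂L/∂w = 8 × 2 = 16

Claimed value: 16
Correct: The correct gradient is 16.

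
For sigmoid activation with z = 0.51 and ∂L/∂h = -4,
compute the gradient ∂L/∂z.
∂L/∂z = -0.9377

σ(0.51) = 0.6248
σ'(0.51) = σ(0.51)(1 - σ(0.51)) = 0.6248 × 0.3752 = 0.2344
∂L/∂z = ∂L/∂h · σ'(z) = -4 × 0.2344 = -0.9377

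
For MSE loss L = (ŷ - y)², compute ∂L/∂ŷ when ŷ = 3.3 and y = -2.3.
∂L/∂ŷ = 11.2

∂L/∂ŷ = 2(ŷ - y) = 2(3.3 - -2.3) = 2(5.6) = 11.2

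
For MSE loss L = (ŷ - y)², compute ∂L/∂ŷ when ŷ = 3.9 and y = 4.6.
∂L/∂ŷ = -1.4

∂L/∂ŷ = 2(ŷ - y) = 2(3.9 - 4.6) = 2(-0.7) = -1.4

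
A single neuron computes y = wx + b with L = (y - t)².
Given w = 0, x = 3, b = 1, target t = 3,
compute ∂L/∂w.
∂L/∂w = -12

y = wx + b = (0)(3) + 1 = 1
∂L/∂y = 2(y - t) = 2(1 - 3) = -4
∂y/∂w = x = 3
∂L/∂w = ∂L/∂y · ∂y/∂w = -4 × 3 = -12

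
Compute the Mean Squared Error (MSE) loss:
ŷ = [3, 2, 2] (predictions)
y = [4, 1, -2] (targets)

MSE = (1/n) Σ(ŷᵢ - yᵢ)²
MSE = 6

MSE = (1/3)((3-4)² + (2-1)² + (2--2)²) = (1/3)(1 + 1 + 16) = 6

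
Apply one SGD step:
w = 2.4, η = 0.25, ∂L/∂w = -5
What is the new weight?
w_new = 3.65

w_new = w - η·∂L/∂w = 2.4 - 0.25×(-5) = 2.4 - (-1.25) = 3.65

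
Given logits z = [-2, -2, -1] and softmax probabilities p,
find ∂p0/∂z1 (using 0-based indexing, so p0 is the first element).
∂p0/∂z1 = -0.04492

p = softmax(z) = [0.2119, 0.2119, 0.5761]
p0 = 0.2119, p1 = 0.2119

∂p0/∂z1 = -p0 × p1 = -0.2119 × 0.2119 = -0.04492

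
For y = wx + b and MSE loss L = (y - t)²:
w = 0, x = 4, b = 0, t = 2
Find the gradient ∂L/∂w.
∂L/∂w = -16

y = wx + b = (0)(4) + 0 = 0
∂L/∂y = 2(y - t) = 2(0 - 2) = -4
∂y/∂w = x = 4
∂L/∂w = ∂L/∂y · ∂y/∂w = -4 × 4 = -16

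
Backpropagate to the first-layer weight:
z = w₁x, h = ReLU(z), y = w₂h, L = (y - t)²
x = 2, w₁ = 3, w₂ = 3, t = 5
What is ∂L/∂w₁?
∂L/∂w₁ = 156

Forward pass:
z = w₁x = 3×2 = 6
h = ReLU(6) = 6
y = w₂h = 3×6 = 18

Backward pass:
∂L/∂y = 2(y - t) = 2(18 - 5) = 26
∂y/∂h = w₂ = 3
∂h/∂z = 1 (ReLU derivative)
∂z/∂w₁ = x = 2

∂L/∂w₁ = 26 × 3 × 1 × 2 = 156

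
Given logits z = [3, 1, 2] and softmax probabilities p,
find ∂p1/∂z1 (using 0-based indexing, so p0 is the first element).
∂p1/∂z1 = 0.08193

p = softmax(z) = [0.6652, 0.09003, 0.2447]
p1 = 0.09003

∂p1/∂z1 = p1(1 - p1) = 0.09003 × (1 - 0.09003) = 0.08193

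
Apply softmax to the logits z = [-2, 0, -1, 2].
p = [0.0152, 0.1125, 0.0414, 0.831]

exp(z) = [0.1353, 1, 0.3679, 7.389]
Sum = 8.892
p = [0.0152, 0.1125, 0.0414, 0.831]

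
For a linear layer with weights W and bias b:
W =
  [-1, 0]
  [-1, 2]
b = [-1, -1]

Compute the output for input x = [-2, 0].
y = [1, 1]

Wx = [-1×-2 + 0×0, -1×-2 + 2×0]
   = [2, 2]
y = Wx + b = [2 + -1, 2 + -1] = [1, 1]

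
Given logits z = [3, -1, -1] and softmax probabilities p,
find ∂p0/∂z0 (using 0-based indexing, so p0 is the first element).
∂p0/∂z0 = 0.03409

p = softmax(z) = [0.9647, 0.01767, 0.01767]
p0 = 0.9647

∂p0/∂z0 = p0(1 - p0) = 0.9647 × (1 - 0.9647) = 0.03409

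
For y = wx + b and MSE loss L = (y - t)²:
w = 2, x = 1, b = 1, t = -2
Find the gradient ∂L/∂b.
∂L/∂b = 10

y = wx + b = (2)(1) + 1 = 3
∂L/∂y = 2(y - t) = 2(3 - -2) = 10
∂y/∂b = 1
∂L/∂b = ∂L/∂y · ∂y/∂b = 10 × 1 = 10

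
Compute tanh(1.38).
0.881

tanh(1.38) = (e^(1.38) - e^(-1.38))/(e^(1.38) + e^(-1.38)) = 0.881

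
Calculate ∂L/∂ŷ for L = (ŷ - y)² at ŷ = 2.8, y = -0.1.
∂L/∂ŷ = 5.8

∂L/∂ŷ = 2(ŷ - y) = 2(2.8 - -0.1) = 2(2.9) = 5.8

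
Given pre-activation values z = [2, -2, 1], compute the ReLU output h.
h = [2, 0, 1]

ReLU applied element-wise: max(0,2)=2, max(0,-2)=0, max(0,1)=1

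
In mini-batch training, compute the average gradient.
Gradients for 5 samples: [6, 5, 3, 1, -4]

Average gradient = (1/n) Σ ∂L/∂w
Average gradient = 2.2

Average = (1/5)(6 + 5 + 3 + 1 + -4) = 11/5 = 2.2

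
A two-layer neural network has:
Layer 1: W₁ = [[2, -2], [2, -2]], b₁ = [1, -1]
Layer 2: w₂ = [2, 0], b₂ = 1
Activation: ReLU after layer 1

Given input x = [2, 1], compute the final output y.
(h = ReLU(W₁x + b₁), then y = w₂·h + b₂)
y = 7

Layer 1 pre-activation: z₁ = [3, 1]
After ReLU: h = [3, 1]
Layer 2 output: y = 2×3 + 0×1 + 1 = 7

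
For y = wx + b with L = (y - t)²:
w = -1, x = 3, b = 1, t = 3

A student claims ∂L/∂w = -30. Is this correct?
Correct

y = (-1)(3) + 1 = -2
∂L/∂y = 2(y - t) = 2(-2 - 3) = -10
∂y/∂w = x = 3
∂L/∂w = -10 × 3 = -30

Claimed value: -30
Correct: The correct gradient is -30.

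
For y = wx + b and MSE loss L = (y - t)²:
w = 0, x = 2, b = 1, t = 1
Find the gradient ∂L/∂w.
∂L/∂w = 0

y = wx + b = (0)(2) + 1 = 1
∂L/∂y = 2(y - t) = 2(1 - 1) = 0
∂y/∂w = x = 2
∂L/∂w = ∂L/∂y · ∂y/∂w = 0 × 2 = 0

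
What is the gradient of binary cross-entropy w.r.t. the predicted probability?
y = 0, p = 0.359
∂L/∂p = 1.56

∂L/∂p = -y/p + (1-y)/(1-p) = 0 + 1/0.641 = 1.56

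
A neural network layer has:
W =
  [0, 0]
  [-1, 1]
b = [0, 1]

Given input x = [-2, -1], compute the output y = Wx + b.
y = [0, 2]

Wx = [0×-2 + 0×-1, -1×-2 + 1×-1]
   = [0, 1]
y = Wx + b = [0 + 0, 1 + 1] = [0, 2]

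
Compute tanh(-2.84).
-0.9932

tanh(-2.84) = (e^(-2.84) - e^(2.84))/(e^(-2.84) + e^(2.84)) = -0.9932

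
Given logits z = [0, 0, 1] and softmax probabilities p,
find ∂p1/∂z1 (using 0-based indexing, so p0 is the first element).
∂p1/∂z1 = 0.167

p = softmax(z) = [0.2119, 0.2119, 0.5761]
p1 = 0.2119

∂p1/∂z1 = p1(1 - p1) = 0.2119 × (1 - 0.2119) = 0.167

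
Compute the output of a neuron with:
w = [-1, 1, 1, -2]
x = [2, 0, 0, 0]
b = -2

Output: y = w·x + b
y = -4

y = (-1)(2) + (1)(0) + (1)(0) + (-2)(0) + -2 = -4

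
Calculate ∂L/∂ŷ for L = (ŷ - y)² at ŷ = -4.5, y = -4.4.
∂L/∂ŷ = -0.2

∂L/∂ŷ = 2(ŷ - y) = 2(-4.5 - -4.4) = 2(-0.1) = -0.2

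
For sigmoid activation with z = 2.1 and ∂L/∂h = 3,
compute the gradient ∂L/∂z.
∂L/∂z = 0.2916

σ(2.1) = 0.8909
σ'(2.1) = σ(2.1)(1 - σ(2.1)) = 0.8909 × 0.1091 = 0.09719
∂L/∂z = ∂L/∂h · σ'(z) = 3 × 0.09719 = 0.2916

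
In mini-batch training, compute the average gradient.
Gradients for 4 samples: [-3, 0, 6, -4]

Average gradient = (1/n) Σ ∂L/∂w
Average gradient = -0.25

Average = (1/4)(-3 + 0 + 6 + -4) = -1/4 = -0.25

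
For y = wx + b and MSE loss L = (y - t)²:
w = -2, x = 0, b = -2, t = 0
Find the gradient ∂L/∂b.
∂L/∂b = -4

y = wx + b = (-2)(0) + -2 = -2
∂L/∂y = 2(y - t) = 2(-2 - 0) = -4
∂y/∂b = 1
∂L/∂b = ∂L/∂y · ∂y/∂b = -4 × 1 = -4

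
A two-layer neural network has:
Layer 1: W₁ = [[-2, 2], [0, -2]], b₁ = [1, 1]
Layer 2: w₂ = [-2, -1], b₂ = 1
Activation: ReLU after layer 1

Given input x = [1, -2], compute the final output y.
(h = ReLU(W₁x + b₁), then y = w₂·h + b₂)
y = -4

Layer 1 pre-activation: z₁ = [-5, 5]
After ReLU: h = [0, 5]
Layer 2 output: y = -2×0 + -1×5 + 1 = -4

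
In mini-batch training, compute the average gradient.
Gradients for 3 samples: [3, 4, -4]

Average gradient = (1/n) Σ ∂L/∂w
Average gradient = 1

Average = (1/3)(3 + 4 + -4) = 3/3 = 1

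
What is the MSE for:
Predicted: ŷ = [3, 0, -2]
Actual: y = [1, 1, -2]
MSE = 1.667

MSE = (1/3)((3-1)² + (0-1)² + (-2--2)²) = (1/3)(4 + 1 + 0) = 1.667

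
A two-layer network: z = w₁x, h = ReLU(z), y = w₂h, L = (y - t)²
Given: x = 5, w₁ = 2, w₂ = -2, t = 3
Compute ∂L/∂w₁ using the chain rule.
∂L/∂w₁ = 460

Forward pass:
z = w₁x = 2×5 = 10
h = ReLU(10) = 10
y = w₂h = -2×10 = -20

Backward pass:
∂L/∂y = 2(y - t) = 2(-20 - 3) = -46
∂y/∂h = w₂ = -2
∂h/∂z = 1 (ReLU derivative)
∂z/∂w₁ = x = 5

∂L/∂w₁ = -46 × -2 × 1 × 5 = 460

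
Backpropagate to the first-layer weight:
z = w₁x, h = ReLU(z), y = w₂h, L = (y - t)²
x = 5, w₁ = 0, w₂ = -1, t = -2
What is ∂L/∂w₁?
∂L/∂w₁ = 0

Forward pass:
z = w₁x = 0×5 = 0
h = ReLU(0) = 0
y = w₂h = -1×0 = 0

Backward pass:
∂L/∂y = 2(y - t) = 2(0 - -2) = 4
∂y/∂h = w₂ = -1
∂h/∂z = 0 (ReLU derivative)
∂z/∂w₁ = x = 5

∂L/∂w₁ = 4 × -1 × 0 × 5 = 0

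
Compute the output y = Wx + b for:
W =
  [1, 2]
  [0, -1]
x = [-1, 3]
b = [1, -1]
y = [6, -4]

Wx = [1×-1 + 2×3, 0×-1 + -1×3]
   = [5, -3]
y = Wx + b = [5 + 1, -3 + -1] = [6, -4]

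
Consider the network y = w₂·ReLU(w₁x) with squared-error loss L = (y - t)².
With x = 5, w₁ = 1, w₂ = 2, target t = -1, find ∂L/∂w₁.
∂L/∂w₁ = 220

Forward pass:
z = w₁x = 1×5 = 5
h = ReLU(5) = 5
y = w₂h = 2×5 = 10

Backward pass:
∂L/∂y = 2(y - t) = 2(10 - -1) = 22
∂y/∂h = w₂ = 2
∂h/∂z = 1 (ReLU derivative)
∂z/∂w₁ = x = 5

∂L/∂w₁ = 22 × 2 × 1 × 5 = 220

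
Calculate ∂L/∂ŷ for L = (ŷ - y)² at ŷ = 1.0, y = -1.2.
∂L/∂ŷ = 4.4

∂L/∂ŷ = 2(ŷ - y) = 2(1.0 - -1.2) = 2(2.2) = 4.4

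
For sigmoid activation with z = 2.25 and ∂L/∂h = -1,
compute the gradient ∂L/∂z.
∂L/∂z = -0.08626

σ(2.25) = 0.9047
σ'(2.25) = σ(2.25)(1 - σ(2.25)) = 0.9047 × 0.09535 = 0.08626
∂L/∂z = ∂L/∂h · σ'(z) = -1 × 0.08626 = -0.08626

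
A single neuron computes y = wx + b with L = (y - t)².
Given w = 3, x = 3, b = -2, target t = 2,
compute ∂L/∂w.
∂L/∂w = 30

y = wx + b = (3)(3) + -2 = 7
∂L/∂y = 2(y - t) = 2(7 - 2) = 10
∂y/∂w = x = 3
∂L/∂w = ∂L/∂y · ∂y/∂w = 10 × 3 = 30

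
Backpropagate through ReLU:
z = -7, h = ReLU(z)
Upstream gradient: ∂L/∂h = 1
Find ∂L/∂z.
∂L/∂z = 0

h = ReLU(-7) = 0
Since z < 0: ∂h/∂z = 0
∂L/∂z = ∂L/∂h · ∂h/∂z = 1 × 0 = 0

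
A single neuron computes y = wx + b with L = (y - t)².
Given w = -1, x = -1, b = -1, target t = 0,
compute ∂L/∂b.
∂L/∂b = 0

y = wx + b = (-1)(-1) + -1 = 0
∂L/∂y = 2(y - t) = 2(0 - 0) = 0
∂y/∂b = 1
∂L/∂b = ∂L/∂y · ∂y/∂b = 0 × 1 = 0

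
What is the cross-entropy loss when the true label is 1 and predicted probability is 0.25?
L = 1.386

L = -1·log(0.25) - 0·log(0.75) = -log(0.25) = 1.386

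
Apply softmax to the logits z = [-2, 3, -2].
p = [0.0066, 0.9867, 0.0066]

exp(z) = [0.1353, 20.09, 0.1353]
Sum = 20.36
p = [0.0066, 0.9867, 0.0066]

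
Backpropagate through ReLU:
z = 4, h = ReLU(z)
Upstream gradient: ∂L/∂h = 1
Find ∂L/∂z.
∂L/∂z = 1

h = ReLU(4) = 4
Since z > 0: ∂h/∂z = 1
∂L/∂z = ∂L/∂h · ∂h/∂z = 1 × 1 = 1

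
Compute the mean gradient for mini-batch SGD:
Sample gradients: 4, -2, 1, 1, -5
Average gradient = -0.2

Average = (1/5)(4 + -2 + 1 + 1 + -5) = -1/5 = -0.2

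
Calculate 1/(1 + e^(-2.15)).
0.8957

sigmoid(2.15) = 1/(1 + e^(-2.15)) = 1/(1 + 0.1165) = 0.8957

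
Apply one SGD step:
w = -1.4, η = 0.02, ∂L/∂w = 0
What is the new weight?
w_new = -1.4

w_new = w - η·∂L/∂w = -1.4 - 0.02×(0) = -1.4 - (0) = -1.4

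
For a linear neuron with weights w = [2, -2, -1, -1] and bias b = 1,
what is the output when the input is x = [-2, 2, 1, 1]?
y = -9

y = (2)(-2) + (-2)(2) + (-1)(1) + (-1)(1) + 1 = -9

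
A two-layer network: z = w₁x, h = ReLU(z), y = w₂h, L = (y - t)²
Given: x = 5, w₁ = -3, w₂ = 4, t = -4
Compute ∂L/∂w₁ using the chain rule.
∂L/∂w₁ = 0

Forward pass:
z = w₁x = -3×5 = -15
h = ReLU(-15) = 0
y = w₂h = 4×0 = 0

Backward pass:
∂L/∂y = 2(y - t) = 2(0 - -4) = 8
∂y/∂h = w₂ = 4
∂h/∂z = 0 (ReLU derivative)
∂z/∂w₁ = x = 5

∂L/∂w₁ = 8 × 4 × 0 × 5 = 0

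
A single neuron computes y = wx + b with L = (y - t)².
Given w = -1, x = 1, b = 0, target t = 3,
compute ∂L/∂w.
∂L/∂w = -8

y = wx + b = (-1)(1) + 0 = -1
∂L/∂y = 2(y - t) = 2(-1 - 3) = -8
∂y/∂w = x = 1
∂L/∂w = ∂L/∂y · ∂y/∂w = -8 × 1 = -8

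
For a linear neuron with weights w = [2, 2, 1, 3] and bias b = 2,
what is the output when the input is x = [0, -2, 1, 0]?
y = -1

y = (2)(0) + (2)(-2) + (1)(1) + (3)(0) + 2 = -1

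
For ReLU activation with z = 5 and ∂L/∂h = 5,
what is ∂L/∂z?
∂L/∂z = 5

h = ReLU(5) = 5
Since z > 0: ∂h/∂z = 1
∂L/∂z = ∂L/∂h · ∂h/∂z = 5 × 1 = 5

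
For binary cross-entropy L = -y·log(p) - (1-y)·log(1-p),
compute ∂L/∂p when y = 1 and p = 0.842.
∂L/∂p = -1.188

∂L/∂p = -y/p + (1-y)/(1-p) = -1/0.842 + 0 = -1.188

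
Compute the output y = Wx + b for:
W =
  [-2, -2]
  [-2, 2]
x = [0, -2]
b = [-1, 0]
y = [3, -4]

Wx = [-2×0 + -2×-2, -2×0 + 2×-2]
   = [4, -4]
y = Wx + b = [4 + -1, -4 + 0] = [3, -4]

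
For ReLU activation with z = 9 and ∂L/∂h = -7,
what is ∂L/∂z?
∂L/∂z = -7

h = ReLU(9) = 9
Since z > 0: ∂h/∂z = 1
∂L/∂z = ∂L/∂h · ∂h/∂z = -7 × 1 = -7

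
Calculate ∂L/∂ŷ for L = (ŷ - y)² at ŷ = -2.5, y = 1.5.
∂L/∂ŷ = -8.0

∂L/∂ŷ = 2(ŷ - y) = 2(-2.5 - 1.5) = 2(-4.0) = -8.0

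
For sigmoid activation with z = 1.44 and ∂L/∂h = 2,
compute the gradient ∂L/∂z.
∂L/∂z = 0.3097

σ(1.44) = 0.8085
σ'(1.44) = σ(1.44)(1 - σ(1.44)) = 0.8085 × 0.1915 = 0.1549
∂L/∂z = ∂L/∂h · σ'(z) = 2 × 0.1549 = 0.3097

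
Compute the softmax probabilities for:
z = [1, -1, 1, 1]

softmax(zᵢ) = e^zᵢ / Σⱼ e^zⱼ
p = [0.3189, 0.0432, 0.3189, 0.3189]

exp(z) = [2.718, 0.3679, 2.718, 2.718]
Sum = 8.523
p = [0.3189, 0.0432, 0.3189, 0.3189]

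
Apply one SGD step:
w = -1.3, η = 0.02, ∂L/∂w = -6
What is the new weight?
w_new = -1.18

w_new = w - η·∂L/∂w = -1.3 - 0.02×(-6) = -1.3 - (-0.12) = -1.18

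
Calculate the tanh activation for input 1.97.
0.9618

tanh(1.97) = (e^(1.97) - e^(-1.97))/(e^(1.97) + e^(-1.97)) = 0.9618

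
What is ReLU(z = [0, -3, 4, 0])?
h = [0, 0, 4, 0]

ReLU applied element-wise: max(0,0)=0, max(0,-3)=0, max(0,4)=4, max(0,0)=0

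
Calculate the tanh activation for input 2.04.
0.9667

tanh(2.04) = (e^(2.04) - e^(-2.04))/(e^(2.04) + e^(-2.04)) = 0.9667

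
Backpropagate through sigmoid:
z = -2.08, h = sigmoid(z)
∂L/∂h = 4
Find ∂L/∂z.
∂L/∂z = 0.3949

σ(-2.08) = 0.1111
σ'(-2.08) = σ(-2.08)(1 - σ(-2.08)) = 0.1111 × 0.8889 = 0.09872
∂L/∂z = ∂L/∂h · σ'(z) = 4 × 0.09872 = 0.3949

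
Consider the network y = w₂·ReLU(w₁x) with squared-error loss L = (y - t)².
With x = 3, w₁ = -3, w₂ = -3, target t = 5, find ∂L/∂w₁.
∂L/∂w₁ = 0

Forward pass:
z = w₁x = -3×3 = -9
h = ReLU(-9) = 0
y = w₂h = -3×0 = 0

Backward pass:
∂L/∂y = 2(y - t) = 2(0 - 5) = -10
∂y/∂h = w₂ = -3
∂h/∂z = 0 (ReLU derivative)
∂z/∂w₁ = x = 3

∂L/∂w₁ = -10 × -3 × 0 × 3 = 0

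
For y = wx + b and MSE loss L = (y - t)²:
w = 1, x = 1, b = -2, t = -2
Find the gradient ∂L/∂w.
∂L/∂w = 2

y = wx + b = (1)(1) + -2 = -1
∂L/∂y = 2(y - t) = 2(-1 - -2) = 2
∂y/∂w = x = 1
∂L/∂w = ∂L/∂y · ∂y/∂w = 2 × 1 = 2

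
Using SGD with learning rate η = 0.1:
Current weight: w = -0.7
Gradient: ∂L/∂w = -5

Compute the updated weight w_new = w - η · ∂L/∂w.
w_new = -0.2

w_new = w - η·∂L/∂w = -0.7 - 0.1×(-5) = -0.7 - (-0.5) = -0.2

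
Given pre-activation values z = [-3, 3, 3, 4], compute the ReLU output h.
h = [0, 3, 3, 4]

ReLU applied element-wise: max(0,-3)=0, max(0,3)=3, max(0,3)=3, max(0,4)=4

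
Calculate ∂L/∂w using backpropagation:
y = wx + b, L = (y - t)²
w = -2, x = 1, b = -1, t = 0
∂L/∂w = -6

y = wx + b = (-2)(1) + -1 = -3
∂L/∂y = 2(y - t) = 2(-3 - 0) = -6
∂y/∂w = x = 1
∂L/∂w = ∂L/∂y · ∂y/∂w = -6 × 1 = -6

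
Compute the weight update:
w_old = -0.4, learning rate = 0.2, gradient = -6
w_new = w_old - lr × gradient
w_new = 0.8

w_new = w - η·∂L/∂w = -0.4 - 0.2×(-6) = -0.4 - (-1.2) = 0.8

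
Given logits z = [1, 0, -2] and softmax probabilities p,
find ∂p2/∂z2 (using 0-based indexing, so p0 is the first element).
∂p2/∂z2 = 0.03389

p = softmax(z) = [0.7054, 0.2595, 0.03512]
p2 = 0.03512

∂p2/∂z2 = p2(1 - p2) = 0.03512 × (1 - 0.03512) = 0.03389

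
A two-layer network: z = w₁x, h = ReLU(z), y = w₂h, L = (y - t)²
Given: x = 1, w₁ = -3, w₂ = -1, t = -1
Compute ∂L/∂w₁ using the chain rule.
∂L/∂w₁ = 0

Forward pass:
z = w₁x = -3×1 = -3
h = ReLU(-3) = 0
y = w₂h = -1×0 = 0

Backward pass:
∂L/∂y = 2(y - t) = 2(0 - -1) = 2
∂y/∂h = w₂ = -1
∂h/∂z = 0 (ReLU derivative)
∂z/∂w₁ = x = 1

∂L/∂w₁ = 2 × -1 × 0 × 1 = 0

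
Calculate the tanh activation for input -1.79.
-0.9458

tanh(-1.79) = (e^(-1.79) - e^(1.79))/(e^(-1.79) + e^(1.79)) = -0.9458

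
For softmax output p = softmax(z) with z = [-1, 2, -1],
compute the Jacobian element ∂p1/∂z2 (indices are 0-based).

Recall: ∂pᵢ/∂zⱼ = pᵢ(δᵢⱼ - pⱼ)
∂p1/∂z2 = -0.04118

p = softmax(z) = [0.04528, 0.9094, 0.04528]
p1 = 0.9094, p2 = 0.04528

∂p1/∂z2 = -p1 × p2 = -0.9094 × 0.04528 = -0.04118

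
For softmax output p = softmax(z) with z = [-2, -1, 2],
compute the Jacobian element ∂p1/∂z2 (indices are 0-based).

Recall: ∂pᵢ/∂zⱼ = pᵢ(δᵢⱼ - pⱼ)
∂p1/∂z2 = -0.04364

p = softmax(z) = [0.01715, 0.04661, 0.9362]
p1 = 0.04661, p2 = 0.9362

∂p1/∂z2 = -p1 × p2 = -0.04661 × 0.9362 = -0.04364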